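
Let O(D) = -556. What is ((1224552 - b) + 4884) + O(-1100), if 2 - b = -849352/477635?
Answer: 586954294178/477635 ≈ 1.2289e+6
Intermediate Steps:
b = 1804622/477635 (b = 2 - (-849352)/477635 = 2 - 1*(-849352/477635) = 2 + 849352/477635 = 1804622/477635 ≈ 3.7782)
((1224552 - b) + 4884) + O(-1100) = ((1224552 - 1*1804622/477635) + 4884) - 556 = ((1224552 - 1804622/477635) + 4884) - 556 = (584887089898/477635 + 4884) - 556 = 587219859238/477635 - 556 = 586954294178/477635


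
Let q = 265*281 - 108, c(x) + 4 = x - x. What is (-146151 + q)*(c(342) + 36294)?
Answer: -2605404260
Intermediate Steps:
c(x) = -4 (c(x) = -4 + (x - x) = -4 + 0 = -4)
q = 74357 (q = 74465 - 108 = 74357)
(-146151 + q)*(c(342) + 36294) = (-146151 + 74357)*(-4 + 36294) = -71794*36290 = -2605404260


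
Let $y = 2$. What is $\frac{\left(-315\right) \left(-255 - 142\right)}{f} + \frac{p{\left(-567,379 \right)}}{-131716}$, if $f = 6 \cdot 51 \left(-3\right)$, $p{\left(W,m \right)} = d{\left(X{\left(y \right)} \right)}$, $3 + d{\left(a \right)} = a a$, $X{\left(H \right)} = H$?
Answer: $- \frac{53829233}{395148} \approx -136.23$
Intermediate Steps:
$d{\left(a \right)} = -3 + a^{2}$ ($d{\left(a \right)} = -3 + a a = -3 + a^{2}$)
$p{\left(W,m \right)} = 1$ ($p{\left(W,m \right)} = -3 + 2^{2} = -3 + 4 = 1$)
$f = -918$ ($f = 306 \left(-3\right) = -918$)
$\frac{\left(-315\right) \left(-255 - 142\right)}{f} + \frac{p{\left(-567,379 \right)}}{-131716} = \frac{\left(-315\right) \left(-255 - 142\right)}{-918} + 1 \frac{1}{-131716} = \left(-315\right) \left(-397\right) \left(- \frac{1}{918}\right) + 1 \left(- \frac{1}{131716}\right) = 125055 \left(- \frac{1}{918}\right) - \frac{1}{131716} = - \frac{13895}{102} - \frac{1}{131716} = - \frac{53829233}{395148}$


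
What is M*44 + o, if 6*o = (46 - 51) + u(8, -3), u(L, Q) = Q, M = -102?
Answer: -13468/3 ≈ -4489.3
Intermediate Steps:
o = -4/3 (o = ((46 - 51) - 3)/6 = (-5 - 3)/6 = (⅙)*(-8) = -4/3 ≈ -1.3333)
M*44 + o = -102*44 - 4/3 = -4488 - 4/3 = -13468/3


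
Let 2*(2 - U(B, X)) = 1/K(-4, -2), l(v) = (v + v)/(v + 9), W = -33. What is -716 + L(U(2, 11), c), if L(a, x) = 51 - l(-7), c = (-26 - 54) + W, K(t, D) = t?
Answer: -658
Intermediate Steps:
l(v) = 2*v/(9 + v) (l(v) = (2*v)/(9 + v) = 2*v/(9 + v))
c = -113 (c = (-26 - 54) - 33 = -80 - 33 = -113)
U(B, X) = 17/8 (U(B, X) = 2 - ½/(-4) = 2 - ½*(-¼) = 2 + ⅛ = 17/8)
L(a, x) = 58 (L(a, x) = 51 - 2*(-7)/(9 - 7) = 51 - 2*(-7)/2 = 51 - 1*(-7) = 51 + 7 = 58)
-716 + L(U(2, 11), c) = -716 + 58 = -658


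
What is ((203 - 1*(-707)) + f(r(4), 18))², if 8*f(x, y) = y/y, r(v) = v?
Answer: 53012961/64 ≈ 8.2833e+5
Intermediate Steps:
f(x, y) = ⅛ (f(x, y) = (y/y)/8 = (⅛)*1 = ⅛)
((203 - 1*(-707)) + f(r(4), 18))² = ((203 - 1*(-707)) + ⅛)² = ((203 + 707) + ⅛)² = (910 + ⅛)² = (7281/8)² = 53012961/64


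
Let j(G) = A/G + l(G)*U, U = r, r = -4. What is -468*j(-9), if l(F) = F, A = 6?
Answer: -16536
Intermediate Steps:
U = -4
j(G) = -4*G + 6/G (j(G) = 6/G + G*(-4) = 6/G - 4*G = -4*G + 6/G)
-468*j(-9) = -468*(-4*(-9) + 6/(-9)) = -468*(36 + 6*(-1/9)) = -468*(36 - 2/3) = -468*106/3 = -16536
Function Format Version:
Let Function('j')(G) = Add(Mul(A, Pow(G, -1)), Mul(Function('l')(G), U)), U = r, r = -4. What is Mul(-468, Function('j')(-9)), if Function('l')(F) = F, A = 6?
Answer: -16536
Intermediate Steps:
U = -4
Function('j')(G) = Add(Mul(-4, G), Mul(6, Pow(G, -1))) (Function('j')(G) = Add(Mul(6, Pow(G, -1)), Mul(G, -4)) = Add(Mul(6, Pow(G, -1)), Mul(-4, G)) = Add(Mul(-4, G), Mul(6, Pow(G, -1))))
Mul(-468, Function('j')(-9)) = Mul(-468, Add(Mul(-4, -9), Mul(6, Pow(-9, -1)))) = Mul(-468, Add(36, Mul(6, Rational(-1, 9)))) = Mul(-468, Add(36, Rational(-2, 3))) = Mul(-468, Rational(106, 3)) = -16536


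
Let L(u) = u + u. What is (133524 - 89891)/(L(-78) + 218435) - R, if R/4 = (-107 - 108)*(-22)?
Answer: -4129795047/218279 ≈ -18920.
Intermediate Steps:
L(u) = 2*u
R = 18920 (R = 4*((-107 - 108)*(-22)) = 4*(-215*(-22)) = 4*4730 = 18920)
(133524 - 89891)/(L(-78) + 218435) - R = (133524 - 89891)/(2*(-78) + 218435) - 1*18920 = 43633/(-156 + 218435) - 18920 = 43633/218279 - 18920 = -4129795047/218279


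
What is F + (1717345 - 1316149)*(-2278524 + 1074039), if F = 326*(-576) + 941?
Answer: -483234750895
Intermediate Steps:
F = -186835 (F = -187776 + 941 = -186835)
F + (1717345 - 1316149)*(-2278524 + 1074039) = -186835 + (1717345 - 1316149)*(-2278524 + 1074039) = -186835 + 401196*(-1204485) = -186835 - 483234564060 = -483234750895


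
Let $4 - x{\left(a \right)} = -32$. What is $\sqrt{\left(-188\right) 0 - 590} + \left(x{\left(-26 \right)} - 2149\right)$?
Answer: $-2113 + i \sqrt{590} \approx -2113.0 + 24.29 i$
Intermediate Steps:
$x{\left(a \right)} = 36$ ($x{\left(a \right)} = 4 - -32 = 4 + 32 = 36$)
$\sqrt{\left(-188\right) 0 - 590} + \left(x{\left(-26 \right)} - 2149\right) = \sqrt{\left(-188\right) 0 - 590} + \left(36 - 2149\right) = \sqrt{0 - 590} + \left(36 - 2149\right) = \sqrt{-590} - 2113 = i \sqrt{590} - 2113 = -2113 + i \sqrt{590}$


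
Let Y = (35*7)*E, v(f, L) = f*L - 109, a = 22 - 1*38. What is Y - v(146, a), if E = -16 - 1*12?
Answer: -4415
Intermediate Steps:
a = -16 (a = 22 - 38 = -16)
v(f, L) = -109 + L*f (v(f, L) = L*f - 109 = -109 + L*f)
E = -28 (E = -16 - 12 = -28)
Y = -6860 (Y = (35*7)*(-28) = 245*(-28) = -6860)
Y - v(146, a) = -6860 - (-109 - 16*146) = -6860 - (-109 - 2336) = -6860 - 1*(-2445) = -6860 + 2445 = -4415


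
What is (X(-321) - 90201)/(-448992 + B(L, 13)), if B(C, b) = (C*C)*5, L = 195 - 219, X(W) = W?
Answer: 5029/24784 ≈ 0.20291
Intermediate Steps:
L = -24
B(C, b) = 5*C**2 (B(C, b) = C**2*5 = 5*C**2)
(X(-321) - 90201)/(-448992 + B(L, 13)) = (-321 - 90201)/(-448992 + 5*(-24)**2) = -90522/(-448992 + 5*576) = -90522/(-448992 + 2880) = -90522/(-446112) = -90522*(-1/446112) = 5029/24784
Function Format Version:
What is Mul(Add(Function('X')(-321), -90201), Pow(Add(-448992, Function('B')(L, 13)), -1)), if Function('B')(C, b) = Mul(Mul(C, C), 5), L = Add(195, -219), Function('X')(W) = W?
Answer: Rational(5029, 24784) ≈ 0.20291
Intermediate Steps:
L = -24
Function('B')(C, b) = Mul(5, Pow(C, 2)) (Function('B')(C, b) = Mul(Pow(C, 2), 5) = Mul(5, Pow(C, 2)))
Mul(Add(Function('X')(-321), -90201), Pow(Add(-448992, Function('B')(L, 13)), -1)) = Mul(Add(-321, -90201), Pow(Add(-448992, Mul(5, Pow(-24, 2))), -1)) = Mul(-90522, Pow(Add(-448992, Mul(5, 576)), -1)) = Mul(-90522, Pow(Add(-448992, 2880), -1)) = Mul(-90522, Pow(-446112, -1)) = Mul(-90522, Rational(-1, 446112)) = Rational(5029, 24784)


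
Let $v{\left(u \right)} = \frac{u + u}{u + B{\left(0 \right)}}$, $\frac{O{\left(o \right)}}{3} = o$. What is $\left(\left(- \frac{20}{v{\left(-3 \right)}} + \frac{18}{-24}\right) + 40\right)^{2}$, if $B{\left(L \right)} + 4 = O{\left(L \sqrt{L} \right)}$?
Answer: $\frac{36481}{144} \approx 253.34$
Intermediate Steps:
$O{\left(o \right)} = 3 o$
$B{\left(L \right)} = -4 + 3 L^{\frac{3}{2}}$ ($B{\left(L \right)} = -4 + 3 L \sqrt{L} = -4 + 3 L^{\frac{3}{2}}$)
$v{\left(u \right)} = \frac{2 u}{-4 + u}$ ($v{\left(u \right)} = \frac{u + u}{u - \left(4 - 3 \cdot 0^{\frac{3}{2}}\right)} = \frac{2 u}{u + \left(-4 + 3 \cdot 0\right)} = \frac{2 u}{u + \left(-4 + 0\right)} = \frac{2 u}{u - 4} = \frac{2 u}{-4 + u}$)
$\left(\left(- \frac{20}{v{\left(-3 \right)}} + \frac{18}{-24}\right) + 40\right)^{2} = \left(\left(- \frac{20}{2 \left(-3\right) \frac{1}{-4 - 3}} + \frac{18}{-24}\right) + 40\right)^{2} = \left(\left(- \frac{20}{2 \left(-3\right) \frac{1}{-7}} + 18 \left(- \frac{1}{24}\right)\right) + 40\right)^{2} = \left(\left(- \frac{20}{2 \left(-3\right) \left(- \frac{1}{7}\right)} - \frac{3}{4}\right) + 40\right)^{2} = \left(\left(- \frac{20}{\frac{6}{7}} - \frac{3}{4}\right) + 40\right)^{2} = \left(\left(\left(-20\right) \frac{7}{6} - \frac{3}{4}\right) + 40\right)^{2} = \left(\left(- \frac{70}{3} - \frac{3}{4}\right) + 40\right)^{2} = \left(- \frac{289}{12} + 40\right)^{2} = \left(\frac{191}{12}\right)^{2} = \frac{36481}{144}$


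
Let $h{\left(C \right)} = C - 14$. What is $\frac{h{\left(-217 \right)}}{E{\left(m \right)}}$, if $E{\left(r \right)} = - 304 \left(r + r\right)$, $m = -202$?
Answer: $- \frac{231}{122816} \approx -0.0018809$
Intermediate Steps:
$h{\left(C \right)} = -14 + C$
$E{\left(r \right)} = - 608 r$ ($E{\left(r \right)} = - 304 \cdot 2 r = - 608 r$)
$\frac{h{\left(-217 \right)}}{E{\left(m \right)}} = \frac{-14 - 217}{\left(-608\right) \left(-202\right)} = - \frac{231}{122816}$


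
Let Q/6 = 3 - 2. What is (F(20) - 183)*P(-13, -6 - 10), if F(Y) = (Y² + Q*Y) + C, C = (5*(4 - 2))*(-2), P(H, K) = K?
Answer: -5072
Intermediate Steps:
Q = 6 (Q = 6*(3 - 2) = 6*1 = 6)
C = -20 (C = (5*2)*(-2) = 10*(-2) = -20)
F(Y) = -20 + Y² + 6*Y (F(Y) = (Y² + 6*Y) - 20 = -20 + Y² + 6*Y)
(F(20) - 183)*P(-13, -6 - 10) = ((-20 + 20² + 6*20) - 183)*(-6 - 10) = ((-20 + 400 + 120) - 183)*(-16) = (500 - 183)*(-16) = 317*(-16) = -5072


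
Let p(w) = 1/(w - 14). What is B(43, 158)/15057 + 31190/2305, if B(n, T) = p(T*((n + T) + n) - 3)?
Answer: 3619421686271/267482109195 ≈ 13.531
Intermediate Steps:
p(w) = 1/(-14 + w)
B(n, T) = 1/(-17 + T*(T + 2*n)) (B(n, T) = 1/(-14 + (T*((n + T) + n) - 3)) = 1/(-14 + (T*((T + n) + n) - 3)) = 1/(-14 + (T*(T + 2*n) - 3)) = 1/(-14 + (-3 + T*(T + 2*n))) = 1/(-17 + T*(T + 2*n)))
B(43, 158)/15057 + 31190/2305 = 1/((-17 + 158**2 + 2*158*43)*15057) + 31190/2305 = (1/15057)/(-17 + 24964 + 13588) + 31190*(1/2305) = (1/15057)/38535 + 6238/461 = (1/38535)*(1/15057) + 6238/461 = 1/580221495 + 6238/461 = 3619421686271/267482109195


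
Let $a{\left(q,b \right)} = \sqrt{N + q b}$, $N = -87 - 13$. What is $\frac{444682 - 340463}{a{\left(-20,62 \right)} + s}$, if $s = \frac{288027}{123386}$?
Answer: $\frac{3703786871261418}{20483260247369} - \frac{3173281997156248 i \sqrt{335}}{20483260247369} \approx 180.82 - 2835.5 i$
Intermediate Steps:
$s = \frac{288027}{123386}$ ($s = 288027 \cdot \frac{1}{123386} = \frac{288027}{123386} \approx 2.3344$)
$N = -100$ ($N = -87 - 13 = -100$)
$a{\left(q,b \right)} = \sqrt{-100 + b q}$ ($a{\left(q,b \right)} = \sqrt{-100 + q b} = \sqrt{-100 + b q}$)
$\frac{444682 - 340463}{a{\left(-20,62 \right)} + s} = \frac{444682 - 340463}{\sqrt{-100 + 62 \left(-20\right)} + \frac{288027}{123386}} = \frac{104219}{\sqrt{-100 - 1240} + \frac{288027}{123386}} = \frac{104219}{\sqrt{-1340} + \frac{288027}{123386}} = \frac{104219}{2 i \sqrt{335} + \frac{288027}{123386}} = \frac{104219}{\frac{288027}{123386} + 2 i \sqrt{335}}$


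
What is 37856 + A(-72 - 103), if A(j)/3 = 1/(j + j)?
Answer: 13249597/350 ≈ 37856.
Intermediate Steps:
A(j) = 3/(2*j) (A(j) = 3/(j + j) = 3/((2*j)) = 3*(1/(2*j)) = 3/(2*j))
37856 + A(-72 - 103) = 37856 + 3/(2*(-72 - 103)) = 37856 + (3/2)/(-175) = 37856 + (3/2)*(-1/175) = 37856 - 3/350 = 13249597/350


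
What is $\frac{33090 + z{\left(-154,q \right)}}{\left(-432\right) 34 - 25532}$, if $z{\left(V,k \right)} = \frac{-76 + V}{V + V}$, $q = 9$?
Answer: $- \frac{1019195}{1238776} \approx -0.82274$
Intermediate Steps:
$z{\left(V,k \right)} = \frac{-76 + V}{2 V}$
$\frac{33090 + z{\left(-154,q \right)}}{\left(-432\right) 34 - 25532} = \frac{33090 + \frac{-76 - 154}{2 \left(-154\right)}}{\left(-432\right) 34 - 25532} = \frac{33090 + \frac{1}{2} \left(- \frac{1}{154}\right) \left(-230\right)}{-14688 - 25532} = \frac{33090 + \frac{115}{154}}{-40220} = \frac{5095975}{154} \left(- \frac{1}{40220}\right) = - \frac{1019195}{1238776}$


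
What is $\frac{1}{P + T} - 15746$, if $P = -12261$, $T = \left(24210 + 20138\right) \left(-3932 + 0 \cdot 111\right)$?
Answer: $- \frac{2745922848363}{174388597} \approx -15746.0$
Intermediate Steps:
$T = -174376336$ ($T = 44348 \left(-3932 + 0\right) = 44348 \left(-3932\right) = -174376336$)
$\frac{1}{P + T} - 15746 = \frac{1}{-12261 - 174376336} - 15746 = \frac{1}{-174388597} - 15746 = - \frac{1}{174388597} - 15746 = - \frac{2745922848363}{174388597}$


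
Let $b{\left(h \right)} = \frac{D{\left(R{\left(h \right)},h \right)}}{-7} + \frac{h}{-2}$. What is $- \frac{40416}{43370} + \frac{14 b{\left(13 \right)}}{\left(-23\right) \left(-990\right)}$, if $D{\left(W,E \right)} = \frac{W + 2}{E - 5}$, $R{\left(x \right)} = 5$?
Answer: $- \frac{73943591}{79002792} \approx -0.93596$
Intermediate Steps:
$D{\left(W,E \right)} = \frac{2 + W}{-5 + E}$
$b{\left(h \right)} = - \frac{1}{-5 + h} - \frac{h}{2}$ ($b{\left(h \right)} = \frac{\frac{1}{-5 + h} \left(2 + 5\right)}{-7} + \frac{h}{-2} = \frac{1}{-5 + h} 7 \left(- \frac{1}{7}\right) + h \left(- \frac{1}{2}\right) = \frac{7}{-5 + h} \left(- \frac{1}{7}\right) - \frac{h}{2} = - \frac{1}{-5 + h} - \frac{h}{2}$)
$- \frac{40416}{43370} + \frac{14 b{\left(13 \right)}}{\left(-23\right) \left(-990\right)} = - \frac{40416}{43370} + \frac{14 \frac{-2 - 13 \left(-5 + 13\right)}{2 \left(-5 + 13\right)}}{\left(-23\right) \left(-990\right)} = \left(-40416\right) \frac{1}{43370} + \frac{14 \frac{-2 - 13 \cdot 8}{2 \cdot 8}}{22770} = - \frac{20208}{21685} + 14 \cdot \frac{1}{2} \cdot \frac{1}{8} \left(-2 - 104\right) \frac{1}{22770} = - \frac{20208}{21685} + 14 \cdot \frac{1}{2} \cdot \frac{1}{8} \left(-106\right) \frac{1}{22770} = - \frac{20208}{21685} + 14 \left(- \frac{53}{8}\right) \frac{1}{22770} = - \frac{20208}{21685} - \frac{371}{91080} = - \frac{73943591}{79002792}$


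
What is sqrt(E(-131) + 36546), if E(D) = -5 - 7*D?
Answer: 3*sqrt(4162) ≈ 193.54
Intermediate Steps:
sqrt(E(-131) + 36546) = sqrt((-5 - 7*(-131)) + 36546) = sqrt((-5 + 917) + 36546) = sqrt(912 + 36546) = sqrt(37458) = 3*sqrt(4162)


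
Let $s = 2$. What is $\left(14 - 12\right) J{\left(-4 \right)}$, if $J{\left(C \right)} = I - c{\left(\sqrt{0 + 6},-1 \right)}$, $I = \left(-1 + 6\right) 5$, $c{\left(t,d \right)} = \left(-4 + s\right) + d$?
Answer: $56$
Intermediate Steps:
$c{\left(t,d \right)} = -2 + d$ ($c{\left(t,d \right)} = \left(-4 + 2\right) + d = -2 + d$)
$I = 25$ ($I = 5 \cdot 5 = 25$)
$J{\left(C \right)} = 28$ ($J{\left(C \right)} = 25 - \left(-2 - 1\right) = 25 - -3 = 25 + 3 = 28$)
$\left(14 - 12\right) J{\left(-4 \right)} = \left(14 - 12\right) 28 = 2 \cdot 28 = 56$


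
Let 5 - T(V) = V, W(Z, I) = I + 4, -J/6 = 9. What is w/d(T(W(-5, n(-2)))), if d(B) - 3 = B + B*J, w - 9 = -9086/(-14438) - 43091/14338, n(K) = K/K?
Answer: 685617803/310518066 ≈ 2.2080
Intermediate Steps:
J = -54 (J = -6*9 = -54)
n(K) = 1
w = 685617803/103506022 (w = 9 + (-9086/(-14438) - 43091/14338) = 9 + (-9086*(-1/14438) - 43091*1/14338) = 9 + (4543/7219 - 43091/14338) = 9 - 245936395/103506022 = 685617803/103506022 ≈ 6.6239)
W(Z, I) = 4 + I
T(V) = 5 - V
d(B) = 3 - 53*B (d(B) = 3 + (B + B*(-54)) = 3 + (B - 54*B) = 3 - 53*B)
w/d(T(W(-5, n(-2)))) = 685617803/(103506022*(3 - 53*(5 - (4 + 1)))) = 685617803/(103506022*(3 - 53*(5 - 1*5))) = 685617803/(103506022*(3 - 53*(5 - 5))) = 685617803/(103506022*(3 - 53*0)) = 685617803/(103506022*(3 + 0)) = (685617803/103506022)/3 = (685617803/103506022)*(⅓) = 685617803/310518066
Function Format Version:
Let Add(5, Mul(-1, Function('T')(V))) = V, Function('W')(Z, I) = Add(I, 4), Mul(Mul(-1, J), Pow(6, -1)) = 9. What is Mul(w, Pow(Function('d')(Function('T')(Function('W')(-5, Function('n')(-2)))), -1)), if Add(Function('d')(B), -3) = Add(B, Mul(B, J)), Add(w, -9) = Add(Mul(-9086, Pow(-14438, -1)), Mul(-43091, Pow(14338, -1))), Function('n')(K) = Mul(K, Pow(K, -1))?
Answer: Rational(685617803, 310518066) ≈ 2.2080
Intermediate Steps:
J = -54 (J = Mul(-6, 9) = -54)
Function('n')(K) = 1
w = Rational(685617803, 103506022) (w = Add(9, Add(Mul(-9086, Pow(-14438, -1)), Mul(-43091, Pow(14338, -1)))) = Add(9, Add(Mul(-9086, Rational(-1, 14438)), Mul(-43091, Rational(1, 14338)))) = Add(9, Add(Rational(4543, 7219), Rational(-43091, 14338))) = Add(9, Rational(-245936395, 103506022)) = Rational(685617803, 103506022) ≈ 6.6239)
Function('W')(Z, I) = Add(4, I)
Function('T')(V) = Add(5, Mul(-1, V))
Function('d')(B) = Add(3, Mul(-53, B)) (Function('d')(B) = Add(3, Add(B, Mul(B, -54))) = Add(3, Add(B, Mul(-54, B))) = Add(3, Mul(-53, B)))
Mul(w, Pow(Function('d')(Function('T')(Function('W')(-5, Function('n')(-2)))), -1)) = Mul(Rational(685617803, 103506022), Pow(Add(3, Mul(-53, Add(5, Mul(-1, Add(4, 1))))), -1)) = Mul(Rational(685617803, 103506022), Pow(Add(3, Mul(-53, Add(5, Mul(-1, 5)))), -1)) = Mul(Rational(685617803, 103506022), Pow(Add(3, Mul(-53, Add(5, -5))), -1)) = Mul(Rational(685617803, 103506022), Pow(Add(3, Mul(-53, 0)), -1)) = Mul(Rational(685617803, 103506022), Pow(Add(3, 0), -1)) = Mul(Rational(685617803, 103506022), Pow(3, -1)) = Mul(Rational(685617803, 103506022), Rational(1, 3)) = Rational(685617803, 310518066)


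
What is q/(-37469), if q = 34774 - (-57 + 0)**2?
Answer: -31525/37469 ≈ -0.84136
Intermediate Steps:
q = 31525 (q = 34774 - 1*(-57)**2 = 34774 - 1*3249 = 34774 - 3249 = 31525)
q/(-37469) = 31525/(-37469) = 31525*(-1/37469) = -31525/37469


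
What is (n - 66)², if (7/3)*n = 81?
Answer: 47961/49 ≈ 978.80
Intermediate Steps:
n = 243/7 (n = (3/7)*81 = 243/7 ≈ 34.714)
(n - 66)² = (243/7 - 66)² = (-219/7)² = 47961/49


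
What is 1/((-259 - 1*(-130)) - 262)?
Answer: -1/391 ≈ -0.0025575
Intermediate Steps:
1/((-259 - 1*(-130)) - 262) = 1/((-259 + 130) - 262) = 1/(-129 - 262) = 1/(-391) = -1/391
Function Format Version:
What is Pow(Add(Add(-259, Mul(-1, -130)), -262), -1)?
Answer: Rational(-1, 391) ≈ -0.0025575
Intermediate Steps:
Pow(Add(Add(-259, Mul(-1, -130)), -262), -1) = Pow(Add(Add(-259, 130), -262), -1) = Pow(Add(-129, -262), -1) = Pow(-391, -1) = Rational(-1, 391)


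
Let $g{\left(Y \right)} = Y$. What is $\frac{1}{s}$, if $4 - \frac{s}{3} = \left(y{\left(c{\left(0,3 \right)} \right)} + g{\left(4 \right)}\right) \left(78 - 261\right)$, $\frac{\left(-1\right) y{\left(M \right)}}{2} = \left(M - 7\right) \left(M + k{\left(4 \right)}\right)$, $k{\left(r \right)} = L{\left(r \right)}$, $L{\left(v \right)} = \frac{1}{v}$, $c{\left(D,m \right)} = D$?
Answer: $\frac{2}{8259} \approx 0.00024216$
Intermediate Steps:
$k{\left(r \right)} = \frac{1}{r}$
$y{\left(M \right)} = - 2 \left(-7 + M\right) \left(\frac{1}{4} + M\right)$ ($y{\left(M \right)} = - 2 \left(M - 7\right) \left(M + \frac{1}{4}\right) = - 2 \left(-7 + M\right) \left(M + \frac{1}{4}\right) = - 2 \left(-7 + M\right) \left(\frac{1}{4} + M\right)$)
$s = \frac{8259}{2}$ ($s = 12 - 3 \left(\left(\frac{7}{2} - 2 \cdot 0^{2} + \frac{27}{2} \cdot 0\right) + 4\right) \left(78 - 261\right) = 12 - 3 \left(\left(\frac{7}{2} - 0 + 0\right) + 4\right) \left(-183\right) = 12 - 3 \left(\left(\frac{7}{2} + 0 + 0\right) + 4\right) \left(-183\right) = 12 - 3 \left(\frac{7}{2} + 4\right) \left(-183\right) = 12 - 3 \cdot \frac{15}{2} \left(-183\right) = 12 - - \frac{8235}{2} = 12 + \frac{8235}{2} = \frac{8259}{2} \approx 4129.5$)
$\frac{1}{s} = \frac{1}{\frac{8259}{2}} = \frac{2}{8259}$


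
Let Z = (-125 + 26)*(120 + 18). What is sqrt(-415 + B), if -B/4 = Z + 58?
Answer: sqrt(54001) ≈ 232.38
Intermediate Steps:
Z = -13662 (Z = -99*138 = -13662)
B = 54416 (B = -4*(-13662 + 58) = -4*(-13604) = 54416)
sqrt(-415 + B) = sqrt(-415 + 54416) = sqrt(54001)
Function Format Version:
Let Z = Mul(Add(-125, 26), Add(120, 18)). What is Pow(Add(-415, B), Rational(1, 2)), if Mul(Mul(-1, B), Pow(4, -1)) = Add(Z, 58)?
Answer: Pow(54001, Rational(1, 2)) ≈ 232.38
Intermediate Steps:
Z = -13662 (Z = Mul(-99, 138) = -13662)
B = 54416 (B = Mul(-4, Add(-13662, 58)) = Mul(-4, -13604) = 54416)
Pow(Add(-415, B), Rational(1, 2)) = Pow(Add(-415, 54416), Rational(1, 2)) = Pow(54001, Rational(1, 2))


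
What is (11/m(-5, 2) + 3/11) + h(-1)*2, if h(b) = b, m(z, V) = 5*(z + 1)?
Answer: -501/220 ≈ -2.2773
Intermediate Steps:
m(z, V) = 5 + 5*z (m(z, V) = 5*(1 + z) = 5 + 5*z)
(11/m(-5, 2) + 3/11) + h(-1)*2 = (11/(5 + 5*(-5)) + 3/11) - 1*2 = (11/(5 - 25) + 3*(1/11)) - 2 = (11/(-20) + 3/11) - 2 = (11*(-1/20) + 3/11) - 2 = (-11/20 + 3/11) - 2 = -61/220 - 2 = -501/220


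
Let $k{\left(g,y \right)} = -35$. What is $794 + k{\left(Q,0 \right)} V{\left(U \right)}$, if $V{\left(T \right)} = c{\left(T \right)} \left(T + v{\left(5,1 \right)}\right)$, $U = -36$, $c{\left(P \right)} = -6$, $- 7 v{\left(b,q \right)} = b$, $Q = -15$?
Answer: $-6916$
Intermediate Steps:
$v{\left(b,q \right)} = - \frac{b}{7}$
$V{\left(T \right)} = \frac{30}{7} - 6 T$ ($V{\left(T \right)} = - 6 \left(T - \frac{5}{7}\right) = - 6 \left(- \frac{5}{7} + T\right) = \frac{30}{7} - 6 T$)
$794 + k{\left(Q,0 \right)} V{\left(U \right)} = 794 - 35 \left(\frac{30}{7} - -216\right) = 794 - 35 \left(\frac{30}{7} + 216\right) = 794 - 7710 = -6916$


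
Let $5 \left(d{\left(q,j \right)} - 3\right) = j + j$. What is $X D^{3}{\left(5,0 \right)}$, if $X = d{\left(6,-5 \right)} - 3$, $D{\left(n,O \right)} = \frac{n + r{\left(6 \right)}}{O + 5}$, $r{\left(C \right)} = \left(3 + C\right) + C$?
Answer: $-128$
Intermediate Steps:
$d{\left(q,j \right)} = 3 + \frac{2 j}{5}$ ($d{\left(q,j \right)} = 3 + \frac{j + j}{5} = 3 + \frac{2 j}{5}$)
$r{\left(C \right)} = 3 + 2 C$
$D{\left(n,O \right)} = \frac{15 + n}{5 + O}$ ($D{\left(n,O \right)} = \frac{n + \left(3 + 2 \cdot 6\right)}{O + 5} = \frac{n + \left(3 + 12\right)}{5 + O} = \frac{n + 15}{5 + O} = \frac{15 + n}{5 + O}$)
$X = -2$ ($X = \left(3 + \frac{2}{5} \left(-5\right)\right) - 3 = \left(3 - 2\right) - 3 = 1 - 3 = -2$)
$X D^{3}{\left(5,0 \right)} = - 2 \left(\frac{15 + 5}{5 + 0}\right)^{3} = - 2 \left(\frac{1}{5} \cdot 20\right)^{3} = - 2 \cdot 4^{3} = \left(-2\right) 64 = -128$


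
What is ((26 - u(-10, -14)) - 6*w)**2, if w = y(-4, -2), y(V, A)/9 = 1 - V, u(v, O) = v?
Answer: 54756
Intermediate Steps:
y(V, A) = 9 - 9*V (y(V, A) = 9*(1 - V) = 9 - 9*V)
w = 45 (w = 9 - 9*(-4) = 9 + 36 = 45)
((26 - u(-10, -14)) - 6*w)**2 = ((26 - 1*(-10)) - 6*45)**2 = ((26 + 10) - 270)**2 = (36 - 270)**2 = (-234)**2 = 54756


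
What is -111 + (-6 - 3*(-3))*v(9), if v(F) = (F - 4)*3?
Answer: -66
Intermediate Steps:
v(F) = -12 + 3*F (v(F) = (-4 + F)*3 = -12 + 3*F)
-111 + (-6 - 3*(-3))*v(9) = -111 + (-6 - 3*(-3))*(-12 + 3*9) = -111 + (-6 + 9)*(-12 + 27) = -111 + 3*15 = -111 + 45 = -66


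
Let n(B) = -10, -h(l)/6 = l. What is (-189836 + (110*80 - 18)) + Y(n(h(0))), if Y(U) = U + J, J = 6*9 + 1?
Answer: -181009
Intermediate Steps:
h(l) = -6*l
J = 55 (J = 54 + 1 = 55)
Y(U) = 55 + U (Y(U) = U + 55 = 55 + U)
(-189836 + (110*80 - 18)) + Y(n(h(0))) = (-189836 + (110*80 - 18)) + (55 - 10) = (-189836 + (8800 - 18)) + 45 = (-189836 + 8782) + 45 = -181054 + 45 = -181009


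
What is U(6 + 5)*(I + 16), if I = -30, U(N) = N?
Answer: -154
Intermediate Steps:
U(6 + 5)*(I + 16) = (6 + 5)*(-30 + 16) = 11*(-14) = -154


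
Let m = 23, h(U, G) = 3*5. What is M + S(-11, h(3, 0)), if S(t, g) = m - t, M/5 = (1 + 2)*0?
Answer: 34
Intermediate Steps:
h(U, G) = 15
M = 0 (M = 5*((1 + 2)*0) = 5*(3*0) = 5*0 = 0)
S(t, g) = 23 - t
M + S(-11, h(3, 0)) = 0 + (23 - 1*(-11)) = 0 + (23 + 11) = 0 + 34 = 34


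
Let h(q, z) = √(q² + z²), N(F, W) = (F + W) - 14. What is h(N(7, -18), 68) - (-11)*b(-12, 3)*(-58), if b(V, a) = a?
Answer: -1914 + √5249 ≈ -1841.6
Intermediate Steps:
N(F, W) = -14 + F + W
h(N(7, -18), 68) - (-11)*b(-12, 3)*(-58) = √((-14 + 7 - 18)² + 68²) - (-11)*3*(-58) = √((-25)² + 4624) - (-11)*(-174) = √(625 + 4624) - 1*1914 = √5249 - 1914 = -1914 + √5249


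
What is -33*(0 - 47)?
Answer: 1551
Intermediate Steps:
-33*(0 - 47) = -33*(-47) = 1551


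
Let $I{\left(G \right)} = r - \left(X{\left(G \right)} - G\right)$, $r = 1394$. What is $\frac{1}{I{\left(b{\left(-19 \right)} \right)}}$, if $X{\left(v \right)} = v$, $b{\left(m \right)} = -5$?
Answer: $\frac{1}{1394} \approx 0.00071736$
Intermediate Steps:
$I{\left(G \right)} = 1394$ ($I{\left(G \right)} = 1394 - \left(G - G\right) = 1394 - 0 = 1394 + 0 = 1394$)
$\frac{1}{I{\left(b{\left(-19 \right)} \right)}} = \frac{1}{1394}$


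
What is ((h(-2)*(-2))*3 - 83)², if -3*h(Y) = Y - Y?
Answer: 6889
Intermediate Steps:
h(Y) = 0 (h(Y) = -(Y - Y)/3 = -⅓*0 = 0)
((h(-2)*(-2))*3 - 83)² = ((0*(-2))*3 - 83)² = (0*3 - 83)² = (0 - 83)² = (-83)² = 6889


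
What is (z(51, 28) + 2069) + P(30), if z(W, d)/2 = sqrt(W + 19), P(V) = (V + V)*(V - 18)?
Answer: 2789 + 2*sqrt(70) ≈ 2805.7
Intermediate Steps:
P(V) = 2*V*(-18 + V) (P(V) = (2*V)*(-18 + V) = 2*V*(-18 + V))
z(W, d) = 2*sqrt(19 + W) (z(W, d) = 2*sqrt(W + 19) = 2*sqrt(19 + W))
(z(51, 28) + 2069) + P(30) = (2*sqrt(19 + 51) + 2069) + 2*30*(-18 + 30) = (2*sqrt(70) + 2069) + 2*30*12 = (2069 + 2*sqrt(70)) + 720 = 2789 + 2*sqrt(70)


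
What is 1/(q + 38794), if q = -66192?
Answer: -1/27398 ≈ -3.6499e-5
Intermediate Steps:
1/(q + 38794) = 1/(-66192 + 38794) = 1/(-27398) = -1/27398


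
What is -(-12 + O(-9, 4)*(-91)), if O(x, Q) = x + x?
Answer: -1626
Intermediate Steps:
O(x, Q) = 2*x
-(-12 + O(-9, 4)*(-91)) = -(-12 + (2*(-9))*(-91)) = -(-12 - 18*(-91)) = -(-12 + 1638) = -1*1626 = -1626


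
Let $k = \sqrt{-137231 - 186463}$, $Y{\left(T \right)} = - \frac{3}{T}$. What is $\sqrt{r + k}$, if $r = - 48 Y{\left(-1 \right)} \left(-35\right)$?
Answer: $\sqrt{5040 + 21 i \sqrt{734}} \approx 71.106 + 4.0007 i$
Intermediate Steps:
$k = 21 i \sqrt{734}$ ($k = \sqrt{-323694} = 21 i \sqrt{734} \approx 568.94 i$)
$r = 5040$ ($r = - 48 \left(- \frac{3}{-1}\right) \left(-35\right) = - 48 \left(\left(-3\right) \left(-1\right)\right) \left(-35\right) = \left(-48\right) 3 \left(-35\right) = \left(-144\right) \left(-35\right) = 5040$)
$\sqrt{r + k} = \sqrt{5040 + 21 i \sqrt{734}}$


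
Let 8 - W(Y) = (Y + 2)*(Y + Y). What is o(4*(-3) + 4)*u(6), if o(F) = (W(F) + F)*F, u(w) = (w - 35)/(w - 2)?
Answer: -5568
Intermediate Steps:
W(Y) = 8 - 2*Y*(2 + Y) (W(Y) = 8 - (Y + 2)*(Y + Y) = 8 - (2 + Y)*2*Y = 8 - 2*Y*(2 + Y))
u(w) = (-35 + w)/(-2 + w)
o(F) = F*(8 - 3*F - 2*F²) (o(F) = ((8 - 4*F - 2*F²) + F)*F = (8 - 3*F - 2*F²)*F = F*(8 - 3*F - 2*F²))
o(4*(-3) + 4)*u(6) = ((4*(-3) + 4)*(8 - 3*(4*(-3) + 4) - 2*(4*(-3) + 4)²))*((-35 + 6)/(-2 + 6)) = ((-12 + 4)*(8 - 3*(-12 + 4) - 2*(-12 + 4)²))*(-29/4) = (-8*(8 - 3*(-8) - 2*(-8)²))*((¼)*(-29)) = -8*(8 + 24 - 2*64)*(-29/4) = -8*(8 + 24 - 128)*(-29/4) = -8*(-96)*(-29/4) = 768*(-29/4) = -5568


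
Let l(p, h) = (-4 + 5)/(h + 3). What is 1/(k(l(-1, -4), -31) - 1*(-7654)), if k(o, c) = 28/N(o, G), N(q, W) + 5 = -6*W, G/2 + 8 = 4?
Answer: 43/329150 ≈ 0.00013064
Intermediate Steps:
G = -8 (G = -16 + 2*4 = -16 + 8 = -8)
N(q, W) = -5 - 6*W
l(p, h) = 1/(3 + h)
k(o, c) = 28/43 (k(o, c) = 28/(-5 - 6*(-8)) = 28/(-5 + 48) = 28/43)
1/(k(l(-1, -4), -31) - 1*(-7654)) = 1/(28/43 - 1*(-7654)) = 1/(28/43 + 7654) = 1/(329150/43) = 43/329150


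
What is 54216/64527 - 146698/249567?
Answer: 33045062/130925283 ≈ 0.25240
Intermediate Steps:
54216/64527 - 146698/249567 = 54216*(1/64527) - 146698*1/249567 = 18072/21509 - 3578/6087 = 33045062/130925283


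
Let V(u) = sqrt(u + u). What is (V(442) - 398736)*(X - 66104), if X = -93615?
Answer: 63685715184 - 319438*sqrt(221) ≈ 6.3681e+10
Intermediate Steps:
V(u) = sqrt(2)*sqrt(u) (V(u) = sqrt(2*u) = sqrt(2)*sqrt(u))
(V(442) - 398736)*(X - 66104) = (sqrt(2)*sqrt(442) - 398736)*(-93615 - 66104) = (2*sqrt(221) - 398736)*(-159719) = (-398736 + 2*sqrt(221))*(-159719) = 63685715184 - 319438*sqrt(221)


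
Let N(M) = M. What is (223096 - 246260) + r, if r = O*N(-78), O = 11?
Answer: -24022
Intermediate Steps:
r = -858 (r = 11*(-78) = -858)
(223096 - 246260) + r = (223096 - 246260) - 858 = -23164 - 858 = -24022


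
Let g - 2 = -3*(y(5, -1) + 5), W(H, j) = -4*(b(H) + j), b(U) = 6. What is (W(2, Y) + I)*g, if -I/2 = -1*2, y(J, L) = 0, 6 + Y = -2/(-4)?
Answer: -26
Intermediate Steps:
Y = -11/2 (Y = -6 - 2/(-4) = -6 - 2*(-¼) = -6 + ½ = -11/2 ≈ -5.5000)
W(H, j) = -24 - 4*j (W(H, j) = -4*(6 + j) = -24 - 4*j)
I = 4 (I = -(-2)*2 = -2*(-2) = 4)
g = -13 (g = 2 - 3*(0 + 5) = 2 - 3*5 = 2 - 15 = -13)
(W(2, Y) + I)*g = ((-24 - 4*(-11/2)) + 4)*(-13) = ((-24 + 22) + 4)*(-13) = (-2 + 4)*(-13) = 2*(-13) = -26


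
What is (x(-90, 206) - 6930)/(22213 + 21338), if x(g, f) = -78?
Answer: -2336/14517 ≈ -0.16091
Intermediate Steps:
(x(-90, 206) - 6930)/(22213 + 21338) = (-78 - 6930)/(22213 + 21338) = -7008/43551 = -7008*1/43551 = -2336/14517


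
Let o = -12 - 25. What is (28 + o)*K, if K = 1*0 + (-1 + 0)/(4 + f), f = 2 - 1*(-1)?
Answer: 9/7 ≈ 1.2857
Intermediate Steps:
o = -37
f = 3 (f = 2 + 1 = 3)
K = -1/7 (K = 1*0 + (-1 + 0)/(4 + 3) = 0 - 1/7 = -1/7 ≈ -0.14286)
(28 + o)*K = (28 - 37)*(-1/7) = -9*(-1/7) = 9/7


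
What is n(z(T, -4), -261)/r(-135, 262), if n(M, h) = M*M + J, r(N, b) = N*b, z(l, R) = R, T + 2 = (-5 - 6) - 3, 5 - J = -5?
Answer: -13/17685 ≈ -0.00073509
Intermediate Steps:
J = 10 (J = 5 - 1*(-5) = 5 + 5 = 10)
T = -16 (T = -2 + ((-5 - 6) - 3) = -2 + (-11 - 3) = -2 - 14 = -16)
n(M, h) = 10 + M**2 (n(M, h) = M*M + 10 = M**2 + 10 = 10 + M**2)
n(z(T, -4), -261)/r(-135, 262) = (10 + (-4)**2)/((-135*262)) = (10 + 16)/(-35370) = 26*(-1/35370) = -13/17685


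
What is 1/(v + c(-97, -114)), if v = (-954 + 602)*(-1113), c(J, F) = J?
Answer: 1/391679 ≈ 2.5531e-6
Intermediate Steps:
v = 391776 (v = -352*(-1113) = 391776)
1/(v + c(-97, -114)) = 1/(391776 - 97) = 1/391679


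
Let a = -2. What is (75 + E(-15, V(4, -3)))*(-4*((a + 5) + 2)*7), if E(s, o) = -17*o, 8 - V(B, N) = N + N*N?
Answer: -5740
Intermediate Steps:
V(B, N) = 8 - N - N² (V(B, N) = 8 - (N + N*N) = 8 - (N + N²) = 8 + (-N - N²) = 8 - N - N²)
(75 + E(-15, V(4, -3)))*(-4*((a + 5) + 2)*7) = (75 - 17*(8 - 1*(-3) - 1*(-3)²))*(-4*((-2 + 5) + 2)*7) = (75 - 17*(8 + 3 - 1*9))*(-4*(3 + 2)*7) = (75 - 17*(8 + 3 - 9))*(-4*5*7) = (75 - 17*2)*(-20*7) = (75 - 34)*(-140) = 41*(-140) = -5740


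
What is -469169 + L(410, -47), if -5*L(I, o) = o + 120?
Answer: -2345918/5 ≈ -4.6918e+5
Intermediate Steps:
L(I, o) = -24 - o/5 (L(I, o) = -(o + 120)/5 = -(120 + o)/5 = -24 - o/5)
-469169 + L(410, -47) = -469169 + (-24 - ⅕*(-47)) = -469169 + (-24 + 47/5) = -469169 - 73/5 = -2345918/5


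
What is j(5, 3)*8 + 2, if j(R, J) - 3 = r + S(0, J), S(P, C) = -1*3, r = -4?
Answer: -30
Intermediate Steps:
S(P, C) = -3
j(R, J) = -4 (j(R, J) = 3 + (-4 - 3) = 3 - 7 = -4)
j(5, 3)*8 + 2 = -4*8 + 2 = -32 + 2 = -30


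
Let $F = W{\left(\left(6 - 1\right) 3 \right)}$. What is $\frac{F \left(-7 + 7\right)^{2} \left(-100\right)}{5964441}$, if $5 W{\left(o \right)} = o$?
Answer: $0$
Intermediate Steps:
$W{\left(o \right)} = \frac{o}{5}$
$F = 3$ ($F = \frac{\left(6 - 1\right) 3}{5} = \frac{5 \cdot 3}{5} = \frac{1}{5} \cdot 15 = 3$)
$\frac{F \left(-7 + 7\right)^{2} \left(-100\right)}{5964441} = \frac{3 \left(-7 + 7\right)^{2} \left(-100\right)}{5964441} = 3 \cdot 0^{2} \left(-100\right) \frac{1}{5964441} = 3 \cdot 0 \left(-100\right) \frac{1}{5964441} = 0 \left(-100\right) \frac{1}{5964441} = 0 \cdot \frac{1}{5964441} = 0$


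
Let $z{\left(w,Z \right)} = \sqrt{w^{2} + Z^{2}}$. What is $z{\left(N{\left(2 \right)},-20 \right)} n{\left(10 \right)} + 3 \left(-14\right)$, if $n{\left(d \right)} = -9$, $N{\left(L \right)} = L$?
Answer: $-42 - 18 \sqrt{101} \approx -222.9$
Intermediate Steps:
$z{\left(w,Z \right)} = \sqrt{Z^{2} + w^{2}}$
$z{\left(N{\left(2 \right)},-20 \right)} n{\left(10 \right)} + 3 \left(-14\right) = \sqrt{\left(-20\right)^{2} + 2^{2}} \left(-9\right) + 3 \left(-14\right) = \sqrt{400 + 4} \left(-9\right) - 42 = \sqrt{404} \left(-9\right) - 42 = 2 \sqrt{101} \left(-9\right) - 42 = - 18 \sqrt{101} - 42 = -42 - 18 \sqrt{101}$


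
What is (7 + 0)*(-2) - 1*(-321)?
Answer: 307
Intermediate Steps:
(7 + 0)*(-2) - 1*(-321) = 7*(-2) + 321 = -14 + 321 = 307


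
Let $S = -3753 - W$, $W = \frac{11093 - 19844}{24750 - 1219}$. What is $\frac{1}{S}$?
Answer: $- \frac{23531}{88303092} \approx -0.00026648$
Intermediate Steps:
$W = - \frac{8751}{23531} \approx -0.37189$
$S = - \frac{88303092}{23531}$ ($S = -3753 - - \frac{8751}{23531} = -3753 + \frac{8751}{23531} = - \frac{88303092}{23531} \approx -3752.6$)
$\frac{1}{S} = \frac{1}{- \frac{88303092}{23531}} = - \frac{23531}{88303092}$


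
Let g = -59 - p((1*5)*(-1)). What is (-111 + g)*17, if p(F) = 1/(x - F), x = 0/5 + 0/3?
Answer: -14467/5 ≈ -2893.4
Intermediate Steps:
x = 0 (x = 0*(1/5) + 0*(1/3) = 0 + 0 = 0)
p(F) = -1/F (p(F) = 1/(0 - F) = 1/(-F) = -1/F)
g = -296/5 (g = -59 - (-1)/((1*5)*(-1)) = -59 - (-1)/(5*(-1)) = -59 - (-1)/(-5) = -59 - (-1)*(-1)/5 = -59 - 1*1/5 = -59 - 1/5 = -296/5 ≈ -59.200)
(-111 + g)*17 = (-111 - 296/5)*17 = -851/5*17 = -14467/5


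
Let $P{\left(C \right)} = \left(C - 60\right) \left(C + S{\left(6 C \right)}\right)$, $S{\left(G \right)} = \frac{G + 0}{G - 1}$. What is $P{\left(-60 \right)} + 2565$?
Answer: $\frac{3481965}{361} \approx 9645.3$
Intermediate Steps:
$S{\left(G \right)} = \frac{G}{-1 + G}$
$P{\left(C \right)} = \left(-60 + C\right) \left(C + \frac{6 C}{-1 + 6 C}\right)$ ($P{\left(C \right)} = \left(C - 60\right) \left(C + \frac{6 C}{-1 + 6 C}\right) = \left(-60 + C\right) \left(C + \frac{6 C}{-1 + 6 C}\right)$)
$P{\left(-60 \right)} + 2565 = - \frac{60 \left(-300 - -21300 + 6 \left(-60\right)^{2}\right)}{-1 + 6 \left(-60\right)} + 2565 = - \frac{60 \left(-300 + 21300 + 6 \cdot 3600\right)}{-1 - 360} + 2565 = - \frac{60 \left(-300 + 21300 + 21600\right)}{-361} + 2565 = \left(-60\right) \left(- \frac{1}{361}\right) 42600 + 2565 = \frac{2556000}{361} + 2565 = \frac{3481965}{361}$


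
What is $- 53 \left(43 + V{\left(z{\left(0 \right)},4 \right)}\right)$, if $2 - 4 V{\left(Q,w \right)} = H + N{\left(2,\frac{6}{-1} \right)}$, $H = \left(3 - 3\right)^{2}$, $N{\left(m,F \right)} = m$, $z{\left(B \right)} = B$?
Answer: $-2279$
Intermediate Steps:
$H = 0$ ($H = 0^{2} = 0$)
$V{\left(Q,w \right)} = 0$ ($V{\left(Q,w \right)} = \frac{1}{2} - \frac{0 + 2}{4} = \frac{1}{2} - \frac{1}{2} = 0$)
$- 53 \left(43 + V{\left(z{\left(0 \right)},4 \right)}\right) = - 53 \left(43 + 0\right) = \left(-53\right) 43 = -2279$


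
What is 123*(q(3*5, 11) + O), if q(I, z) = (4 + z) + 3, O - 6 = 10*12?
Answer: 17712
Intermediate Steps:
O = 126 (O = 6 + 10*12 = 6 + 120 = 126)
q(I, z) = 7 + z
123*(q(3*5, 11) + O) = 123*((7 + 11) + 126) = 123*(18 + 126) = 123*144 = 17712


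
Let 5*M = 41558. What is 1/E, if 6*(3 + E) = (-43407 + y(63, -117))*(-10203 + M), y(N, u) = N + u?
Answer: 10/137003529 ≈ 7.2991e-8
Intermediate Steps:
M = 41558/5 (M = (⅕)*41558 = 41558/5 ≈ 8311.6)
E = 137003529/10 (E = -3 + ((-43407 + (63 - 117))*(-10203 + 41558/5))/6 = -3 + ((-43407 - 54)*(-9457/5))/6 = -3 + (-43461*(-9457/5))/6 = -3 + (⅙)*(411010677/5) = -3 + 137003559/10 = 137003529/10 ≈ 1.3700e+7)
1/E = 1/(137003529/10) = 10/137003529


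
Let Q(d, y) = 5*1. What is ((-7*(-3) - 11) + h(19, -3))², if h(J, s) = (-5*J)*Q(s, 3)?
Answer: 216225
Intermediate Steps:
Q(d, y) = 5
h(J, s) = -25*J (h(J, s) = -5*J*5 = -25*J)
((-7*(-3) - 11) + h(19, -3))² = ((-7*(-3) - 11) - 25*19)² = ((21 - 11) - 475)² = (10 - 475)² = (-465)² = 216225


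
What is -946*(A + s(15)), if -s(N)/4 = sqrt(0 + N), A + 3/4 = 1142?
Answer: -2159245/2 + 3784*sqrt(15) ≈ -1.0650e+6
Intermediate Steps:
A = 4565/4 (A = -3/4 + 1142 = 4565/4 ≈ 1141.3)
s(N) = -4*sqrt(N) (s(N) = -4*sqrt(0 + N) = -4*sqrt(N))
-946*(A + s(15)) = -946*(4565/4 - 4*sqrt(15)) = -2159245/2 + 3784*sqrt(15)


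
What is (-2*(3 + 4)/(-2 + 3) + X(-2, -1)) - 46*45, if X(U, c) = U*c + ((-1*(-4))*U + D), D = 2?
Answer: -2088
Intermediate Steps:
X(U, c) = 2 + 4*U + U*c (X(U, c) = U*c + ((-1*(-4))*U + 2) = U*c + (4*U + 2) = U*c + (2 + 4*U) = 2 + 4*U + U*c)
(-2*(3 + 4)/(-2 + 3) + X(-2, -1)) - 46*45 = (-2*(3 + 4)/(-2 + 3) + (2 + 4*(-2) - 2*(-1))) - 46*45 = (-14/1 + (2 - 8 + 2)) - 2070 = (-14 - 4) - 2070 = -18 - 2070 = -2088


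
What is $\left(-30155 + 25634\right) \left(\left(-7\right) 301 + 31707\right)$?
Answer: $-133821600$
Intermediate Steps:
$\left(-30155 + 25634\right) \left(\left(-7\right) 301 + 31707\right) = - 4521 \left(-2107 + 31707\right) = \left(-4521\right) 29600 = -133821600$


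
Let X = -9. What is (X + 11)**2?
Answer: 4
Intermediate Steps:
(X + 11)**2 = (-9 + 11)**2 = 2**2 = 4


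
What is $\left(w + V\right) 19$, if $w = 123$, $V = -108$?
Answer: $285$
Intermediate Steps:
$\left(w + V\right) 19 = \left(123 - 108\right) 19 = 15 \cdot 19 = 285$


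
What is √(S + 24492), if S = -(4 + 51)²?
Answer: √21467 ≈ 146.52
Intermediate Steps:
S = -3025 (S = -1*55² = -1*3025 = -3025)
√(S + 24492) = √(-3025 + 24492) = √21467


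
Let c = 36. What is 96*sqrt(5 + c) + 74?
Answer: 74 + 96*sqrt(41) ≈ 688.70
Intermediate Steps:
96*sqrt(5 + c) + 74 = 96*sqrt(5 + 36) + 74 = 96*sqrt(41) + 74 = 74 + 96*sqrt(41)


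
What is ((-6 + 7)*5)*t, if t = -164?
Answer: -820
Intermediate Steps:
((-6 + 7)*5)*t = ((-6 + 7)*5)*(-164) = (1*5)*(-164) = 5*(-164) = -820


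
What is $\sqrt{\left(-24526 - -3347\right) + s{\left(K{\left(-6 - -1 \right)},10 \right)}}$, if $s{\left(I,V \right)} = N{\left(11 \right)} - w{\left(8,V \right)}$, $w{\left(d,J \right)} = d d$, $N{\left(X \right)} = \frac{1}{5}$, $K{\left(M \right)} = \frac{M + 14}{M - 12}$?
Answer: $\frac{i \sqrt{531070}}{5} \approx 145.75 i$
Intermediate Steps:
$K{\left(M \right)} = \frac{14 + M}{-12 + M}$
$N{\left(X \right)} = \frac{1}{5}$
$w{\left(d,J \right)} = d^{2}$
$s{\left(I,V \right)} = - \frac{319}{5}$ ($s{\left(I,V \right)} = \frac{1}{5} - 8^{2} = \frac{1}{5} - 64 = - \frac{319}{5}$)
$\sqrt{\left(-24526 - -3347\right) + s{\left(K{\left(-6 - -1 \right)},10 \right)}} = \sqrt{\left(-24526 - -3347\right) - \frac{319}{5}} = \sqrt{\left(-24526 + 3347\right) - \frac{319}{5}} = \sqrt{-21179 - \frac{319}{5}} = \sqrt{- \frac{106214}{5}} = \frac{i \sqrt{531070}}{5}$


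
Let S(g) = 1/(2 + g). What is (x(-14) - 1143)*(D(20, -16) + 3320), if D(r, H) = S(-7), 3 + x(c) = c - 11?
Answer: -19437429/5 ≈ -3.8875e+6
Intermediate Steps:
x(c) = -14 + c (x(c) = -3 + (c - 11) = -3 + (-11 + c) = -14 + c)
D(r, H) = -1/5 (D(r, H) = 1/(2 - 7) = 1/(-5) = -1/5)
(x(-14) - 1143)*(D(20, -16) + 3320) = ((-14 - 14) - 1143)*(-1/5 + 3320) = (-28 - 1143)*(16599/5) = -1171*16599/5 = -19437429/5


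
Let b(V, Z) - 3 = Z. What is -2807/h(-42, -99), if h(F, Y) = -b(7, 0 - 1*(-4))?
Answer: 401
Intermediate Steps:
b(V, Z) = 3 + Z
h(F, Y) = -7 (h(F, Y) = -(3 + (0 - 1*(-4))) = -(3 + (0 + 4)) = -(3 + 4) = -1*7 = -7)
-2807/h(-42, -99) = -2807/(-7) = -2807*(-1/7) = 401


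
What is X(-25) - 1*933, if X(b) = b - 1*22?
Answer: -980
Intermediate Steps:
X(b) = -22 + b (X(b) = b - 22 = -22 + b)
X(-25) - 1*933 = (-22 - 25) - 1*933 = -47 - 933 = -980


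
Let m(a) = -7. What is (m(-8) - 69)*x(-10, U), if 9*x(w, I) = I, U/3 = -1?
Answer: 76/3 ≈ 25.333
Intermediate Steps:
U = -3 (U = 3*(-1) = -3)
x(w, I) = I/9
(m(-8) - 69)*x(-10, U) = (-7 - 69)*((⅑)*(-3)) = -76*(-⅓) = 76/3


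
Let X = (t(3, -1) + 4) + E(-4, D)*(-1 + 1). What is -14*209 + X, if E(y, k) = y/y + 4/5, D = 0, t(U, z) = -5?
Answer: -2927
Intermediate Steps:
E(y, k) = 9/5 (E(y, k) = 1 + 4*(1/5) = 1 + 4/5 = 9/5)
X = -1 (X = (-5 + 4) + 9*(-1 + 1)/5 = -1 + (9/5)*0 = -1 + 0 = -1)
-14*209 + X = -14*209 - 1 = -2926 - 1 = -2927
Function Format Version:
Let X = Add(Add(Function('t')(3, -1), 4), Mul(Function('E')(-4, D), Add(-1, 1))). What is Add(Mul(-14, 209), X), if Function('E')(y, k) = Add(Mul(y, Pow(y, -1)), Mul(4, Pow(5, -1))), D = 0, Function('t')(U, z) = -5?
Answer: -2927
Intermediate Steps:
Function('E')(y, k) = Rational(9, 5) (Function('E')(y, k) = Add(1, Mul(4, Rational(1, 5))) = Add(1, Rational(4, 5)) = Rational(9, 5))
X = -1 (X = Add(Add(-5, 4), Mul(Rational(9, 5), Add(-1, 1))) = Add(-1, Mul(Rational(9, 5), 0)) = Add(-1, 0) = -1)
Add(Mul(-14, 209), X) = Add(Mul(-14, 209), -1) = Add(-2926, -1) = -2927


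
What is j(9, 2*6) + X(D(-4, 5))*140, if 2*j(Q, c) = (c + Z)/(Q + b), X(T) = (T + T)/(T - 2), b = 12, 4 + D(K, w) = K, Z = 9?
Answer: 449/2 ≈ 224.50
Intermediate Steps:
D(K, w) = -4 + K
X(T) = 2*T/(-2 + T) (X(T) = (2*T)/(-2 + T) = 2*T/(-2 + T))
j(Q, c) = (9 + c)/(2*(12 + Q)) (j(Q, c) = ((c + 9)/(Q + 12))/2 = ((9 + c)/(12 + Q))/2 = (9 + c)/(2*(12 + Q)))
j(9, 2*6) + X(D(-4, 5))*140 = (9 + 2*6)/(2*(12 + 9)) + (2*(-4 - 4)/(-2 + (-4 - 4)))*140 = (1/2)*(9 + 12)/21 + (2*(-8)/(-2 - 8))*140 = (1/2)*(1/21)*21 + (2*(-8)/(-10))*140 = 1/2 + (2*(-8)*(-1/10))*140 = 1/2 + (8/5)*140 = 1/2 + 224 = 449/2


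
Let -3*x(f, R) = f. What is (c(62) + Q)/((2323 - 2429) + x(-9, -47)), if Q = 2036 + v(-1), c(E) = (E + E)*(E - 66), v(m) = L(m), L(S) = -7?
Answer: -1533/103 ≈ -14.883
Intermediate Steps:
v(m) = -7
x(f, R) = -f/3
c(E) = 2*E*(-66 + E) (c(E) = (2*E)*(-66 + E) = 2*E*(-66 + E))
Q = 2029 (Q = 2036 - 7 = 2029)
(c(62) + Q)/((2323 - 2429) + x(-9, -47)) = (2*62*(-66 + 62) + 2029)/((2323 - 2429) - ⅓*(-9)) = (2*62*(-4) + 2029)/(-106 + 3) = (-496 + 2029)/(-103) = 1533*(-1/103) = -1533/103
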